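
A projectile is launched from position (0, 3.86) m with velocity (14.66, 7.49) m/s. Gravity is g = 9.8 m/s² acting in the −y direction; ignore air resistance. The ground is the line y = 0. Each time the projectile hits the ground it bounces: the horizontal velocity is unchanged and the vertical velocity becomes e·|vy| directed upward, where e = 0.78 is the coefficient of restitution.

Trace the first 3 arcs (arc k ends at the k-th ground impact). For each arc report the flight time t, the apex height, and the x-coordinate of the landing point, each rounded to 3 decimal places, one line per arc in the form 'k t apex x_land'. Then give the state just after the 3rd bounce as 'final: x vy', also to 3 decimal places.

Arc 1: start y=3.860, vy=7.490 → t=1.936, apex=6.722, x_land=28.375, impact vy=-11.479
  bounce: vy ← 0.78·11.479 = 8.953
Arc 2: start y=0.000, vy=8.953 → t=1.827, apex=4.090, x_land=55.162, impact vy=-8.953
  bounce: vy ← 0.78·8.953 = 6.984
Arc 3: start y=0.000, vy=6.984 → t=1.425, apex=2.488, x_land=76.056, impact vy=-6.984
  bounce: vy ← 0.78·6.984 = 5.447

1 1.936 6.722 28.375
2 1.827 4.090 55.162
3 1.425 2.488 76.056
final: 76.056 5.447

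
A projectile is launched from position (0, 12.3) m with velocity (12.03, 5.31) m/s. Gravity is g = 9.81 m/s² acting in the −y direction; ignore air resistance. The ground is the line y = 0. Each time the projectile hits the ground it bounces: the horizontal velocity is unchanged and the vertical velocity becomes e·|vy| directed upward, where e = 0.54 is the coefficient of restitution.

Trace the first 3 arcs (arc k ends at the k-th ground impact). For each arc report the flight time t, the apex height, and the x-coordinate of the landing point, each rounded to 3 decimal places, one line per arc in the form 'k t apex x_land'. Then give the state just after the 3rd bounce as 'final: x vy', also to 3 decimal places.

1 2.215 13.737 26.644
2 1.807 4.006 48.387
3 0.976 1.168 60.128
final: 60.128 2.585

Arc 1: start y=12.300, vy=5.310 → t=2.215, apex=13.737, x_land=26.644, impact vy=-16.417
  bounce: vy ← 0.54·16.417 = 8.865
Arc 2: start y=0.000, vy=8.865 → t=1.807, apex=4.006, x_land=48.387, impact vy=-8.865
  bounce: vy ← 0.54·8.865 = 4.787
Arc 3: start y=0.000, vy=4.787 → t=0.976, apex=1.168, x_land=60.128, impact vy=-4.787
  bounce: vy ← 0.54·4.787 = 2.585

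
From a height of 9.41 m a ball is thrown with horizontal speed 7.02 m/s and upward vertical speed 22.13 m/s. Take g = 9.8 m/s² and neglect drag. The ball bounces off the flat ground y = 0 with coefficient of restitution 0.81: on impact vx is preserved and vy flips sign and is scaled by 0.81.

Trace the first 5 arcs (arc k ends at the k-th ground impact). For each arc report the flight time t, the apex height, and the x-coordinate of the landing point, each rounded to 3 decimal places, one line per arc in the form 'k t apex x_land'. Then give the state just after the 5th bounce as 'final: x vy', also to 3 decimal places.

1 4.908 34.397 34.452
2 4.292 22.568 64.582
3 3.477 14.807 88.988
4 2.816 9.715 108.757
5 2.281 6.374 124.770
final: 124.770 9.053

Arc 1: start y=9.410, vy=22.130 → t=4.908, apex=34.397, x_land=34.452, impact vy=-25.965
  bounce: vy ← 0.81·25.965 = 21.032
Arc 2: start y=0.000, vy=21.032 → t=4.292, apex=22.568, x_land=64.582, impact vy=-21.032
  bounce: vy ← 0.81·21.032 = 17.036
Arc 3: start y=0.000, vy=17.036 → t=3.477, apex=14.807, x_land=88.988, impact vy=-17.036
  bounce: vy ← 0.81·17.036 = 13.799
Arc 4: start y=0.000, vy=13.799 → t=2.816, apex=9.715, x_land=108.757, impact vy=-13.799
  bounce: vy ← 0.81·13.799 = 11.177
Arc 5: start y=0.000, vy=11.177 → t=2.281, apex=6.374, x_land=124.770, impact vy=-11.177
  bounce: vy ← 0.81·11.177 = 9.053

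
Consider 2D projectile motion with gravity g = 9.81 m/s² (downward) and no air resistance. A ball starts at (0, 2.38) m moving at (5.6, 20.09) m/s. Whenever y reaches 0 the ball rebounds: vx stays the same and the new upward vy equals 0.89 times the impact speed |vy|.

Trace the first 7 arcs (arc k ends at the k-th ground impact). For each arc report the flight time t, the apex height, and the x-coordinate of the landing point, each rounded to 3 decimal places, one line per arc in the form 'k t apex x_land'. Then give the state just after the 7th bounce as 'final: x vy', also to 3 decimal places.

Arc 1: start y=2.380, vy=20.090 → t=4.211, apex=22.951, x_land=23.582, impact vy=-21.220
  bounce: vy ← 0.89·21.220 = 18.886
Arc 2: start y=0.000, vy=18.886 → t=3.850, apex=18.180, x_land=45.144, impact vy=-18.886
  bounce: vy ← 0.89·18.886 = 16.809
Arc 3: start y=0.000, vy=16.809 → t=3.427, apex=14.400, x_land=64.334, impact vy=-16.809
  bounce: vy ← 0.89·16.809 = 14.960
Arc 4: start y=0.000, vy=14.960 → t=3.050, apex=11.406, x_land=81.414, impact vy=-14.960
  bounce: vy ← 0.89·14.960 = 13.314
Arc 5: start y=0.000, vy=13.314 → t=2.714, apex=9.035, x_land=96.614, impact vy=-13.314
  bounce: vy ← 0.89·13.314 = 11.850
Arc 6: start y=0.000, vy=11.850 → t=2.416, apex=7.157, x_land=110.143, impact vy=-11.850
  bounce: vy ← 0.89·11.850 = 10.546
Arc 7: start y=0.000, vy=10.546 → t=2.150, apex=5.669, x_land=122.183, impact vy=-10.546
  bounce: vy ← 0.89·10.546 = 9.386

1 4.211 22.951 23.582
2 3.850 18.180 45.144
3 3.427 14.400 64.334
4 3.050 11.406 81.414
5 2.714 9.035 96.614
6 2.416 7.157 110.143
7 2.150 5.669 122.183
final: 122.183 9.386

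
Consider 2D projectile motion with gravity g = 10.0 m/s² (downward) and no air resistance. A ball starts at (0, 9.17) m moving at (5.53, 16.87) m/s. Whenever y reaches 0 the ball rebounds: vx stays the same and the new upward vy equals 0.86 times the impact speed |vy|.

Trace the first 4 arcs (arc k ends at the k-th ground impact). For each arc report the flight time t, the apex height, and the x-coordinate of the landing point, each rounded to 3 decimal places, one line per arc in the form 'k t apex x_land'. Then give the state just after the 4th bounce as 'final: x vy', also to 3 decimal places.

Arc 1: start y=9.170, vy=16.870 → t=3.850, apex=23.400, x_land=21.292, impact vy=-21.633
  bounce: vy ← 0.86·21.633 = 18.605
Arc 2: start y=0.000, vy=18.605 → t=3.721, apex=17.307, x_land=41.869, impact vy=-18.605
  bounce: vy ← 0.86·18.605 = 16.000
Arc 3: start y=0.000, vy=16.000 → t=3.200, apex=12.800, x_land=59.565, impact vy=-16.000
  bounce: vy ← 0.86·16.000 = 13.760
Arc 4: start y=0.000, vy=13.760 → t=2.752, apex=9.467, x_land=74.783, impact vy=-13.760
  bounce: vy ← 0.86·13.760 = 11.834

1 3.850 23.400 21.292
2 3.721 17.307 41.869
3 3.200 12.800 59.565
4 2.752 9.467 74.783
final: 74.783 11.834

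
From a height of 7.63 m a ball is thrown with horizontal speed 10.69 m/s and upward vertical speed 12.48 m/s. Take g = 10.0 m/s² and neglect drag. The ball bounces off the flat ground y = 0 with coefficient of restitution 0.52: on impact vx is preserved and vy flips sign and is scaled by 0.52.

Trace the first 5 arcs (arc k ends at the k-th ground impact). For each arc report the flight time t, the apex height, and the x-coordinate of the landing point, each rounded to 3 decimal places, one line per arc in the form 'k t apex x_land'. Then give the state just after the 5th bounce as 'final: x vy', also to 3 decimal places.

Arc 1: start y=7.630, vy=12.480 → t=3.004, apex=15.418, x_land=32.113, impact vy=-17.560
  bounce: vy ← 0.52·17.560 = 9.131
Arc 2: start y=0.000, vy=9.131 → t=1.826, apex=4.169, x_land=51.635, impact vy=-9.131
  bounce: vy ← 0.52·9.131 = 4.748
Arc 3: start y=0.000, vy=4.748 → t=0.950, apex=1.127, x_land=61.787, impact vy=-4.748
  bounce: vy ← 0.52·4.748 = 2.469
Arc 4: start y=0.000, vy=2.469 → t=0.494, apex=0.305, x_land=67.066, impact vy=-2.469
  bounce: vy ← 0.52·2.469 = 1.284
Arc 5: start y=0.000, vy=1.284 → t=0.257, apex=0.082, x_land=69.811, impact vy=-1.284
  bounce: vy ← 0.52·1.284 = 0.668

1 3.004 15.418 32.113
2 1.826 4.169 51.635
3 0.950 1.127 61.787
4 0.494 0.305 67.066
5 0.257 0.082 69.811
final: 69.811 0.668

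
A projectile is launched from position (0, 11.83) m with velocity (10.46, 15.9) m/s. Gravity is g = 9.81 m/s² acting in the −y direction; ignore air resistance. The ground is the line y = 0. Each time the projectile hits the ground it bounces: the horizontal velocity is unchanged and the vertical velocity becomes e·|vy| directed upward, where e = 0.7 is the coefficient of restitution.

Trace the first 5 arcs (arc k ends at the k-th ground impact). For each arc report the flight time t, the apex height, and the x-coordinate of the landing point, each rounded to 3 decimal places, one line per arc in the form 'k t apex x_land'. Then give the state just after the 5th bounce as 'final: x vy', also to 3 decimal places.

1 3.866 24.715 40.433
2 3.143 12.111 73.305
3 2.200 5.934 96.315
4 1.540 2.908 112.423
5 1.078 1.425 123.698
final: 123.698 3.701

Arc 1: start y=11.830, vy=15.900 → t=3.866, apex=24.715, x_land=40.433, impact vy=-22.021
  bounce: vy ← 0.7·22.021 = 15.415
Arc 2: start y=0.000, vy=15.415 → t=3.143, apex=12.111, x_land=73.305, impact vy=-15.415
  bounce: vy ← 0.7·15.415 = 10.790
Arc 3: start y=0.000, vy=10.790 → t=2.200, apex=5.934, x_land=96.315, impact vy=-10.790
  bounce: vy ← 0.7·10.790 = 7.553
Arc 4: start y=0.000, vy=7.553 → t=1.540, apex=2.908, x_land=112.423, impact vy=-7.553
  bounce: vy ← 0.7·7.553 = 5.287
Arc 5: start y=0.000, vy=5.287 → t=1.078, apex=1.425, x_land=123.698, impact vy=-5.287
  bounce: vy ← 0.7·5.287 = 3.701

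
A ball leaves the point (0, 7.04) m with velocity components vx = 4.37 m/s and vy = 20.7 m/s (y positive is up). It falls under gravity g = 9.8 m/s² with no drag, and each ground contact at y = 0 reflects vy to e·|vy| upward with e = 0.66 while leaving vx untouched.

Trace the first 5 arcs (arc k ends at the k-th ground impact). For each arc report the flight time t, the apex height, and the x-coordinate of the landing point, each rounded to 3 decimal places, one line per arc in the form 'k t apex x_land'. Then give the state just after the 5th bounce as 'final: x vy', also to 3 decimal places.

Arc 1: start y=7.040, vy=20.700 → t=4.541, apex=28.902, x_land=19.844, impact vy=-23.801
  bounce: vy ← 0.66·23.801 = 15.708
Arc 2: start y=0.000, vy=15.708 → t=3.206, apex=12.590, x_land=33.853, impact vy=-15.708
  bounce: vy ← 0.66·15.708 = 10.368
Arc 3: start y=0.000, vy=10.368 → t=2.116, apex=5.484, x_land=43.099, impact vy=-10.368
  bounce: vy ← 0.66·10.368 = 6.843
Arc 4: start y=0.000, vy=6.843 → t=1.396, apex=2.389, x_land=49.202, impact vy=-6.843
  bounce: vy ← 0.66·6.843 = 4.516
Arc 5: start y=0.000, vy=4.516 → t=0.922, apex=1.041, x_land=53.229, impact vy=-4.516
  bounce: vy ← 0.66·4.516 = 2.981

1 4.541 28.902 19.844
2 3.206 12.590 33.853
3 2.116 5.484 43.099
4 1.396 2.389 49.202
5 0.922 1.041 53.229
final: 53.229 2.981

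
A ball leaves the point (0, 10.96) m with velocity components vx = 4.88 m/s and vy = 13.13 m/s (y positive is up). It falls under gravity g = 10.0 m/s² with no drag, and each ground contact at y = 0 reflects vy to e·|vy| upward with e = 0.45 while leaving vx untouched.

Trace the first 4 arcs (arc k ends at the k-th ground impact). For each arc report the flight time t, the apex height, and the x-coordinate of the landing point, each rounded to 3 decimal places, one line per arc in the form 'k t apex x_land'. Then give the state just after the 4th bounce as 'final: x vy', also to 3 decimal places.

1 3.292 19.580 16.064
2 1.781 3.965 24.756
3 0.801 0.803 28.667
4 0.361 0.163 30.427
final: 30.427 0.811

Arc 1: start y=10.960, vy=13.130 → t=3.292, apex=19.580, x_land=16.064, impact vy=-19.789
  bounce: vy ← 0.45·19.789 = 8.905
Arc 2: start y=0.000, vy=8.905 → t=1.781, apex=3.965, x_land=24.756, impact vy=-8.905
  bounce: vy ← 0.45·8.905 = 4.007
Arc 3: start y=0.000, vy=4.007 → t=0.801, apex=0.803, x_land=28.667, impact vy=-4.007
  bounce: vy ← 0.45·4.007 = 1.803
Arc 4: start y=0.000, vy=1.803 → t=0.361, apex=0.163, x_land=30.427, impact vy=-1.803
  bounce: vy ← 0.45·1.803 = 0.811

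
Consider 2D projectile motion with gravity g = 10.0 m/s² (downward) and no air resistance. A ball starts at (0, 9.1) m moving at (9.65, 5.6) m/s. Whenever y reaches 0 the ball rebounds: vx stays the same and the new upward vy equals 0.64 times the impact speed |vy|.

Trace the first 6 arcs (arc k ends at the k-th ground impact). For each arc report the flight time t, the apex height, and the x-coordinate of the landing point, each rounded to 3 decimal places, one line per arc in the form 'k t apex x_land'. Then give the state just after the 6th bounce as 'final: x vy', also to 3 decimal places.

1 2.021 10.668 19.500
2 1.870 4.370 37.542
3 1.197 1.790 49.089
4 0.766 0.733 56.479
5 0.490 0.300 61.209
6 0.314 0.123 64.236
final: 64.236 1.004

Arc 1: start y=9.100, vy=5.600 → t=2.021, apex=10.668, x_land=19.500, impact vy=-14.607
  bounce: vy ← 0.64·14.607 = 9.348
Arc 2: start y=0.000, vy=9.348 → t=1.870, apex=4.370, x_land=37.542, impact vy=-9.348
  bounce: vy ← 0.64·9.348 = 5.983
Arc 3: start y=0.000, vy=5.983 → t=1.197, apex=1.790, x_land=49.089, impact vy=-5.983
  bounce: vy ← 0.64·5.983 = 3.829
Arc 4: start y=0.000, vy=3.829 → t=0.766, apex=0.733, x_land=56.479, impact vy=-3.829
  bounce: vy ← 0.64·3.829 = 2.451
Arc 5: start y=0.000, vy=2.451 → t=0.490, apex=0.300, x_land=61.209, impact vy=-2.451
  bounce: vy ← 0.64·2.451 = 1.568
Arc 6: start y=0.000, vy=1.568 → t=0.314, apex=0.123, x_land=64.236, impact vy=-1.568
  bounce: vy ← 0.64·1.568 = 1.004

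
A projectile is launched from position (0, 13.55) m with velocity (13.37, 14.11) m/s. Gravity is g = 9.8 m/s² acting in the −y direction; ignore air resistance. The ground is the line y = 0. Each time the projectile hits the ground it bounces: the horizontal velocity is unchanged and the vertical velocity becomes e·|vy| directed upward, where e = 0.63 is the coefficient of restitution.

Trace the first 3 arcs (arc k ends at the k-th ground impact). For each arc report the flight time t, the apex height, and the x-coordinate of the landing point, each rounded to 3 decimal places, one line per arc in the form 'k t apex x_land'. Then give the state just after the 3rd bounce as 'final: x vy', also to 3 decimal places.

Arc 1: start y=13.550, vy=14.110 → t=3.639, apex=23.708, x_land=48.659, impact vy=-21.556
  bounce: vy ← 0.63·21.556 = 13.580
Arc 2: start y=0.000, vy=13.580 → t=2.772, apex=9.410, x_land=85.714, impact vy=-13.580
  bounce: vy ← 0.63·13.580 = 8.556
Arc 3: start y=0.000, vy=8.556 → t=1.746, apex=3.735, x_land=109.059, impact vy=-8.556
  bounce: vy ← 0.63·8.556 = 5.390

1 3.639 23.708 48.659
2 2.772 9.410 85.714
3 1.746 3.735 109.059
final: 109.059 5.390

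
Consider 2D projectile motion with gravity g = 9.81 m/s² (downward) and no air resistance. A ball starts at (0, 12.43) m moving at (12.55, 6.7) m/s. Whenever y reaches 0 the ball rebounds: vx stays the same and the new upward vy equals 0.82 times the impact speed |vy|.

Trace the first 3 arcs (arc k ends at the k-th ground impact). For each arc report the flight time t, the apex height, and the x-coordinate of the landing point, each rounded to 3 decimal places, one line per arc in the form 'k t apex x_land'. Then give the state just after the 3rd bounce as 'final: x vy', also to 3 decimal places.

Arc 1: start y=12.430, vy=6.700 → t=2.415, apex=14.718, x_land=30.311, impact vy=-16.993
  bounce: vy ← 0.82·16.993 = 13.934
Arc 2: start y=0.000, vy=13.934 → t=2.841, apex=9.896, x_land=65.963, impact vy=-13.934
  bounce: vy ← 0.82·13.934 = 11.426
Arc 3: start y=0.000, vy=11.426 → t=2.329, apex=6.654, x_land=95.199, impact vy=-11.426
  bounce: vy ← 0.82·11.426 = 9.369

1 2.415 14.718 30.311
2 2.841 9.896 65.963
3 2.329 6.654 95.199
final: 95.199 9.369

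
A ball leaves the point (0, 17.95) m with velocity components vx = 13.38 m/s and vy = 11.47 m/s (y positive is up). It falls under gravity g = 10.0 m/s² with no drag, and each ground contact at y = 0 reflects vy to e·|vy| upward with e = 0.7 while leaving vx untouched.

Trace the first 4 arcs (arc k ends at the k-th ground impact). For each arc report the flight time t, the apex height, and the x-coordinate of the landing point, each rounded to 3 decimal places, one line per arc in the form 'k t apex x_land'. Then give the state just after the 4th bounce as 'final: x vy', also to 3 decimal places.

Arc 1: start y=17.950, vy=11.470 → t=3.362, apex=24.528, x_land=44.982, impact vy=-22.149
  bounce: vy ← 0.7·22.149 = 15.504
Arc 2: start y=0.000, vy=15.504 → t=3.101, apex=12.019, x_land=86.470, impact vy=-15.504
  bounce: vy ← 0.7·15.504 = 10.853
Arc 3: start y=0.000, vy=10.853 → t=2.171, apex=5.889, x_land=115.513, impact vy=-10.853
  bounce: vy ← 0.7·10.853 = 7.597
Arc 4: start y=0.000, vy=7.597 → t=1.519, apex=2.886, x_land=135.842, impact vy=-7.597
  bounce: vy ← 0.7·7.597 = 5.318

1 3.362 24.528 44.982
2 3.101 12.019 86.470
3 2.171 5.889 115.513
4 1.519 2.886 135.842
final: 135.842 5.318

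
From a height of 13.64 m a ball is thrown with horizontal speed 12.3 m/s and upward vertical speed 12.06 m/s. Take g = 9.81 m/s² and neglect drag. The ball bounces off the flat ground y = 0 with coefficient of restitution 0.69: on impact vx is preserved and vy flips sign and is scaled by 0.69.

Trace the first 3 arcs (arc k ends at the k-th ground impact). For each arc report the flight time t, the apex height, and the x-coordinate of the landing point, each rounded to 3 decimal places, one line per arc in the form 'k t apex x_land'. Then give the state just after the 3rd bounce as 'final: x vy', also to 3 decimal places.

Arc 1: start y=13.640, vy=12.060 → t=3.301, apex=21.053, x_land=40.604, impact vy=-20.324
  bounce: vy ← 0.69·20.324 = 14.023
Arc 2: start y=0.000, vy=14.023 → t=2.859, apex=10.023, x_land=75.770, impact vy=-14.023
  bounce: vy ← 0.69·14.023 = 9.676
Arc 3: start y=0.000, vy=9.676 → t=1.973, apex=4.772, x_land=100.034, impact vy=-9.676
  bounce: vy ← 0.69·9.676 = 6.677

1 3.301 21.053 40.604
2 2.859 10.023 75.770
3 1.973 4.772 100.034
final: 100.034 6.677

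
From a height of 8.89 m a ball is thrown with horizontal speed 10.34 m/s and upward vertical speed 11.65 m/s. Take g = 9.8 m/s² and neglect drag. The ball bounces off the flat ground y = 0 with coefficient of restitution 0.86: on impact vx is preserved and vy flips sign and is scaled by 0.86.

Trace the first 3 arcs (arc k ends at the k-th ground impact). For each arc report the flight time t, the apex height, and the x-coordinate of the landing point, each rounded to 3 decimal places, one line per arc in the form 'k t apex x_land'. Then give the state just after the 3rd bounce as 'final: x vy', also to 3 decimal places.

Arc 1: start y=8.890, vy=11.650 → t=2.985, apex=15.815, x_land=30.868, impact vy=-17.606
  bounce: vy ← 0.86·17.606 = 15.141
Arc 2: start y=0.000, vy=15.141 → t=3.090, apex=11.696, x_land=62.819, impact vy=-15.141
  bounce: vy ← 0.86·15.141 = 13.021
Arc 3: start y=0.000, vy=13.021 → t=2.657, apex=8.651, x_land=90.296, impact vy=-13.021
  bounce: vy ← 0.86·13.021 = 11.198

1 2.985 15.815 30.868
2 3.090 11.696 62.819
3 2.657 8.651 90.296
final: 90.296 11.198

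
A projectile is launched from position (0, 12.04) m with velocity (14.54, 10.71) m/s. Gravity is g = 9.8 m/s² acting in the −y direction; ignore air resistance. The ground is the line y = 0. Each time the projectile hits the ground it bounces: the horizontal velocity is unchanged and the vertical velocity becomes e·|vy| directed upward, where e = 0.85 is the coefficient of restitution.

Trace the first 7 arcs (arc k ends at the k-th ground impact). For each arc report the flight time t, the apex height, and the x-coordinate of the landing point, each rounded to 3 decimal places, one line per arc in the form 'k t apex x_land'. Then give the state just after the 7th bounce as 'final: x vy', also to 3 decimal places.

1 3.004 17.892 43.674
2 3.249 12.927 90.908
3 2.761 9.340 131.056
4 2.347 6.748 165.182
5 1.995 4.875 194.189
6 1.696 3.523 218.845
7 1.441 2.545 239.803
final: 239.803 6.003

Arc 1: start y=12.040, vy=10.710 → t=3.004, apex=17.892, x_land=43.674, impact vy=-18.727
  bounce: vy ← 0.85·18.727 = 15.918
Arc 2: start y=0.000, vy=15.918 → t=3.249, apex=12.927, x_land=90.908, impact vy=-15.918
  bounce: vy ← 0.85·15.918 = 13.530
Arc 3: start y=0.000, vy=13.530 → t=2.761, apex=9.340, x_land=131.056, impact vy=-13.530
  bounce: vy ← 0.85·13.530 = 11.501
Arc 4: start y=0.000, vy=11.501 → t=2.347, apex=6.748, x_land=165.182, impact vy=-11.501
  bounce: vy ← 0.85·11.501 = 9.775
Arc 5: start y=0.000, vy=9.775 → t=1.995, apex=4.875, x_land=194.189, impact vy=-9.775
  bounce: vy ← 0.85·9.775 = 8.309
Arc 6: start y=0.000, vy=8.309 → t=1.696, apex=3.523, x_land=218.845, impact vy=-8.309
  bounce: vy ← 0.85·8.309 = 7.063
Arc 7: start y=0.000, vy=7.063 → t=1.441, apex=2.545, x_land=239.803, impact vy=-7.063
  bounce: vy ← 0.85·7.063 = 6.003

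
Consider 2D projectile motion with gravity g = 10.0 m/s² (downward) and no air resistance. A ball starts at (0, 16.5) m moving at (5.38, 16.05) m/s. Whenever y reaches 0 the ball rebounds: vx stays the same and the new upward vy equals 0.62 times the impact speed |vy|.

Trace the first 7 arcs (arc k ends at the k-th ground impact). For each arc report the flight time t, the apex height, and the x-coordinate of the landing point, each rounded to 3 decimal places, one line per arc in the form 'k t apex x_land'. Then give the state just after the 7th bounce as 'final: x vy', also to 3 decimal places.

1 4.029 29.380 21.676
2 3.006 11.294 37.848
3 1.864 4.341 47.874
4 1.155 1.669 54.090
5 0.716 0.641 57.944
6 0.444 0.247 60.334
7 0.275 0.095 61.815
final: 61.815 0.854

Arc 1: start y=16.500, vy=16.050 → t=4.029, apex=29.380, x_land=21.676, impact vy=-24.241
  bounce: vy ← 0.62·24.241 = 15.029
Arc 2: start y=0.000, vy=15.029 → t=3.006, apex=11.294, x_land=37.848, impact vy=-15.029
  bounce: vy ← 0.62·15.029 = 9.318
Arc 3: start y=0.000, vy=9.318 → t=1.864, apex=4.341, x_land=47.874, impact vy=-9.318
  bounce: vy ← 0.62·9.318 = 5.777
Arc 4: start y=0.000, vy=5.777 → t=1.155, apex=1.669, x_land=54.090, impact vy=-5.777
  bounce: vy ← 0.62·5.777 = 3.582
Arc 5: start y=0.000, vy=3.582 → t=0.716, apex=0.641, x_land=57.944, impact vy=-3.582
  bounce: vy ← 0.62·3.582 = 2.221
Arc 6: start y=0.000, vy=2.221 → t=0.444, apex=0.247, x_land=60.334, impact vy=-2.221
  bounce: vy ← 0.62·2.221 = 1.377
Arc 7: start y=0.000, vy=1.377 → t=0.275, apex=0.095, x_land=61.815, impact vy=-1.377
  bounce: vy ← 0.62·1.377 = 0.854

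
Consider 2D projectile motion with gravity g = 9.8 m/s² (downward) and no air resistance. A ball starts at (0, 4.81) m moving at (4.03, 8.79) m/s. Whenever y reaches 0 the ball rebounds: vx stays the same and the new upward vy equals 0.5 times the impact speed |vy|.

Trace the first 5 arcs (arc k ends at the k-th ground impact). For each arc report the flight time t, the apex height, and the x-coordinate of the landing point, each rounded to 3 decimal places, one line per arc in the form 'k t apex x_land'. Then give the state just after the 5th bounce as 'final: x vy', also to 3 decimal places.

1 2.233 8.752 9.001
2 1.336 2.188 14.387
3 0.668 0.547 17.080
4 0.334 0.137 18.426
5 0.167 0.034 19.099
final: 19.099 0.409

Arc 1: start y=4.810, vy=8.790 → t=2.233, apex=8.752, x_land=9.001, impact vy=-13.097
  bounce: vy ← 0.5·13.097 = 6.549
Arc 2: start y=0.000, vy=6.549 → t=1.336, apex=2.188, x_land=14.387, impact vy=-6.549
  bounce: vy ← 0.5·6.549 = 3.274
Arc 3: start y=0.000, vy=3.274 → t=0.668, apex=0.547, x_land=17.080, impact vy=-3.274
  bounce: vy ← 0.5·3.274 = 1.637
Arc 4: start y=0.000, vy=1.637 → t=0.334, apex=0.137, x_land=18.426, impact vy=-1.637
  bounce: vy ← 0.5·1.637 = 0.819
Arc 5: start y=0.000, vy=0.819 → t=0.167, apex=0.034, x_land=19.099, impact vy=-0.819
  bounce: vy ← 0.5·0.819 = 0.409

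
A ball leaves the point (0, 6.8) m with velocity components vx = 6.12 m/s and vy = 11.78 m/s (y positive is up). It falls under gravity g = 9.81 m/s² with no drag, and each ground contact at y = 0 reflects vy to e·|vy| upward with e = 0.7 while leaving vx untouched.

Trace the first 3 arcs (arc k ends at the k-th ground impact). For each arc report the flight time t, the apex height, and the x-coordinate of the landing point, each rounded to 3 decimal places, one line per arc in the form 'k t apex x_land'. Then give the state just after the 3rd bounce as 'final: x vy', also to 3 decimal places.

Arc 1: start y=6.800, vy=11.780 → t=2.883, apex=13.873, x_land=17.641, impact vy=-16.498
  bounce: vy ← 0.7·16.498 = 11.549
Arc 2: start y=0.000, vy=11.549 → t=2.354, apex=6.798, x_land=32.051, impact vy=-11.549
  bounce: vy ← 0.7·11.549 = 8.084
Arc 3: start y=0.000, vy=8.084 → t=1.648, apex=3.331, x_land=42.137, impact vy=-8.084
  bounce: vy ← 0.7·8.084 = 5.659

1 2.883 13.873 17.641
2 2.354 6.798 32.051
3 1.648 3.331 42.137
final: 42.137 5.659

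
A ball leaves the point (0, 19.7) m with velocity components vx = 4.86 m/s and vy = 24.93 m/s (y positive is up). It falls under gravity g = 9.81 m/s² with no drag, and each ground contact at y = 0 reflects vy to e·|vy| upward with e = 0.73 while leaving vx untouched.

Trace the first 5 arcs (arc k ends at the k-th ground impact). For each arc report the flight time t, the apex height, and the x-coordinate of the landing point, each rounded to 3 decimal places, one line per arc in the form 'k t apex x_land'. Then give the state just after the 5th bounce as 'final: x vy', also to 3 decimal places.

Arc 1: start y=19.700, vy=24.930 → t=5.778, apex=51.377, x_land=28.080, impact vy=-31.749
  bounce: vy ← 0.73·31.749 = 23.177
Arc 2: start y=0.000, vy=23.177 → t=4.725, apex=27.379, x_land=51.044, impact vy=-23.177
  bounce: vy ← 0.73·23.177 = 16.919
Arc 3: start y=0.000, vy=16.919 → t=3.449, apex=14.590, x_land=67.808, impact vy=-16.919
  bounce: vy ← 0.73·16.919 = 12.351
Arc 4: start y=0.000, vy=12.351 → t=2.518, apex=7.775, x_land=80.046, impact vy=-12.351
  bounce: vy ← 0.73·12.351 = 9.016
Arc 5: start y=0.000, vy=9.016 → t=1.838, apex=4.143, x_land=88.979, impact vy=-9.016
  bounce: vy ← 0.73·9.016 = 6.582

1 5.778 51.377 28.080
2 4.725 27.379 51.044
3 3.449 14.590 67.808
4 2.518 7.775 80.046
5 1.838 4.143 88.979
final: 88.979 6.582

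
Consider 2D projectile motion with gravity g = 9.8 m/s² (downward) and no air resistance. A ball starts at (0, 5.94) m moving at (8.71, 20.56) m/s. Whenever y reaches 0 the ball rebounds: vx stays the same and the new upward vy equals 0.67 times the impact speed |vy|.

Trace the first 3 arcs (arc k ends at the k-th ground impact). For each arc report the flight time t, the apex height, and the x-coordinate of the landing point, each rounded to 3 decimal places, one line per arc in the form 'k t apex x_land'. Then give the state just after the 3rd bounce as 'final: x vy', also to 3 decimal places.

1 4.467 27.507 38.910
2 3.175 12.348 66.563
3 2.127 5.543 85.091
final: 85.091 6.984

Arc 1: start y=5.940, vy=20.560 → t=4.467, apex=27.507, x_land=38.910, impact vy=-23.219
  bounce: vy ← 0.67·23.219 = 15.557
Arc 2: start y=0.000, vy=15.557 → t=3.175, apex=12.348, x_land=66.563, impact vy=-15.557
  bounce: vy ← 0.67·15.557 = 10.423
Arc 3: start y=0.000, vy=10.423 → t=2.127, apex=5.543, x_land=85.091, impact vy=-10.423
  bounce: vy ← 0.67·10.423 = 6.984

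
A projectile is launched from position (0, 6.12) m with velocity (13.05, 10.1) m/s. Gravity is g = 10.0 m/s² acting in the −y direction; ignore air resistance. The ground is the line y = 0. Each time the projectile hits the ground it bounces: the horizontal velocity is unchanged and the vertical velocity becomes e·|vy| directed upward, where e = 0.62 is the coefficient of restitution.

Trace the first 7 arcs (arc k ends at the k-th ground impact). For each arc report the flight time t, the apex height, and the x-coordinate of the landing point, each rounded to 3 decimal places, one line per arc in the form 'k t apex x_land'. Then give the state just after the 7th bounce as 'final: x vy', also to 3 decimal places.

1 2.508 11.220 32.730
2 1.858 4.313 56.971
3 1.152 1.658 72.000
4 0.714 0.637 81.319
5 0.443 0.245 87.096
6 0.274 0.094 90.678
7 0.170 0.036 92.899
final: 92.899 0.528

Arc 1: start y=6.120, vy=10.100 → t=2.508, apex=11.220, x_land=32.730, impact vy=-14.980
  bounce: vy ← 0.62·14.980 = 9.288
Arc 2: start y=0.000, vy=9.288 → t=1.858, apex=4.313, x_land=56.971, impact vy=-9.288
  bounce: vy ← 0.62·9.288 = 5.758
Arc 3: start y=0.000, vy=5.758 → t=1.152, apex=1.658, x_land=72.000, impact vy=-5.758
  bounce: vy ← 0.62·5.758 = 3.570
Arc 4: start y=0.000, vy=3.570 → t=0.714, apex=0.637, x_land=81.319, impact vy=-3.570
  bounce: vy ← 0.62·3.570 = 2.214
Arc 5: start y=0.000, vy=2.214 → t=0.443, apex=0.245, x_land=87.096, impact vy=-2.214
  bounce: vy ← 0.62·2.214 = 1.372
Arc 6: start y=0.000, vy=1.372 → t=0.274, apex=0.094, x_land=90.678, impact vy=-1.372
  bounce: vy ← 0.62·1.372 = 0.851
Arc 7: start y=0.000, vy=0.851 → t=0.170, apex=0.036, x_land=92.899, impact vy=-0.851
  bounce: vy ← 0.62·0.851 = 0.528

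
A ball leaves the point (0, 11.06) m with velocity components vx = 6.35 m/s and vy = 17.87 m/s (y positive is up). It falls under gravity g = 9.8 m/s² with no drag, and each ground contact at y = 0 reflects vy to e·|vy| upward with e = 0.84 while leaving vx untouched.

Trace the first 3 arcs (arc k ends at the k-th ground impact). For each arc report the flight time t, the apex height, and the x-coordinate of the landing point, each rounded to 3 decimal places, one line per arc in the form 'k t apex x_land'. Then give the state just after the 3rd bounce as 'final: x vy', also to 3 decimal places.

Arc 1: start y=11.060, vy=17.870 → t=4.186, apex=27.353, x_land=26.582, impact vy=-23.154
  bounce: vy ← 0.84·23.154 = 19.449
Arc 2: start y=0.000, vy=19.449 → t=3.969, apex=19.300, x_land=51.787, impact vy=-19.449
  bounce: vy ← 0.84·19.449 = 16.338
Arc 3: start y=0.000, vy=16.338 → t=3.334, apex=13.618, x_land=72.959, impact vy=-16.338
  bounce: vy ← 0.84·16.338 = 13.724

1 4.186 27.353 26.582
2 3.969 19.300 51.787
3 3.334 13.618 72.959
final: 72.959 13.724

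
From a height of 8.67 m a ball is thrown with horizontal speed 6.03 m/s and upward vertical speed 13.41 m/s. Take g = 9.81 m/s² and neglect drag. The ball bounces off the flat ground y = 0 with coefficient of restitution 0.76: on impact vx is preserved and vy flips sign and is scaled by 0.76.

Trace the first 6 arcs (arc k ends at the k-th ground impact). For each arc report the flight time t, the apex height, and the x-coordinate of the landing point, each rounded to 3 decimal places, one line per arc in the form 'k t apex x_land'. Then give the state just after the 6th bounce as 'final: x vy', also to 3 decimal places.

Arc 1: start y=8.670, vy=13.410 → t=3.274, apex=17.836, x_land=19.741, impact vy=-18.707
  bounce: vy ← 0.76·18.707 = 14.217
Arc 2: start y=0.000, vy=14.217 → t=2.898, apex=10.302, x_land=37.219, impact vy=-14.217
  bounce: vy ← 0.76·14.217 = 10.805
Arc 3: start y=0.000, vy=10.805 → t=2.203, apex=5.950, x_land=50.502, impact vy=-10.805
  bounce: vy ← 0.76·10.805 = 8.212
Arc 4: start y=0.000, vy=8.212 → t=1.674, apex=3.437, x_land=60.597, impact vy=-8.212
  bounce: vy ← 0.76·8.212 = 6.241
Arc 5: start y=0.000, vy=6.241 → t=1.272, apex=1.985, x_land=68.270, impact vy=-6.241
  bounce: vy ← 0.76·6.241 = 4.743
Arc 6: start y=0.000, vy=4.743 → t=0.967, apex=1.147, x_land=74.100, impact vy=-4.743
  bounce: vy ← 0.76·4.743 = 3.605

1 3.274 17.836 19.741
2 2.898 10.302 37.219
3 2.203 5.950 50.502
4 1.674 3.437 60.597
5 1.272 1.985 68.270
6 0.967 1.147 74.100
final: 74.100 3.605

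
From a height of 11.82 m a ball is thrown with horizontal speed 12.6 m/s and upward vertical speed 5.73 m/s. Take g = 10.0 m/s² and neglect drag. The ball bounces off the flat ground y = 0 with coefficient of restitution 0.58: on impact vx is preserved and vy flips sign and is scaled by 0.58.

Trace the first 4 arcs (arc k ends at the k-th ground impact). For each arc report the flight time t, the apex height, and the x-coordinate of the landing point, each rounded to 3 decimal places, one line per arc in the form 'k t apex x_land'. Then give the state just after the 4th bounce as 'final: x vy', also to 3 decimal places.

1 2.214 13.462 27.894
2 1.903 4.528 51.877
3 1.104 1.523 65.786
4 0.640 0.512 73.854
final: 73.854 1.857

Arc 1: start y=11.820, vy=5.730 → t=2.214, apex=13.462, x_land=27.894, impact vy=-16.408
  bounce: vy ← 0.58·16.408 = 9.517
Arc 2: start y=0.000, vy=9.517 → t=1.903, apex=4.528, x_land=51.877, impact vy=-9.517
  bounce: vy ← 0.58·9.517 = 5.520
Arc 3: start y=0.000, vy=5.520 → t=1.104, apex=1.523, x_land=65.786, impact vy=-5.520
  bounce: vy ← 0.58·5.520 = 3.201
Arc 4: start y=0.000, vy=3.201 → t=0.640, apex=0.512, x_land=73.854, impact vy=-3.201
  bounce: vy ← 0.58·3.201 = 1.857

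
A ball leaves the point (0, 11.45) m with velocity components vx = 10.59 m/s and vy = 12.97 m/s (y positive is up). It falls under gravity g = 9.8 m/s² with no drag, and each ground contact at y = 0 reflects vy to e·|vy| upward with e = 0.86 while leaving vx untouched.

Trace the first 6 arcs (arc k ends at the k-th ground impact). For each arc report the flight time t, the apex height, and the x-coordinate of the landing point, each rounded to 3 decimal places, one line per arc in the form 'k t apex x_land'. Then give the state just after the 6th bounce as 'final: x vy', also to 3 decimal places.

1 3.345 20.033 35.428
2 3.478 14.816 72.258
3 2.991 10.958 103.931
4 2.572 8.105 131.170
5 2.212 5.994 154.596
6 1.902 4.433 174.742
final: 174.742 8.017

Arc 1: start y=11.450, vy=12.970 → t=3.345, apex=20.033, x_land=35.428, impact vy=-19.815
  bounce: vy ← 0.86·19.815 = 17.041
Arc 2: start y=0.000, vy=17.041 → t=3.478, apex=14.816, x_land=72.258, impact vy=-17.041
  bounce: vy ← 0.86·17.041 = 14.655
Arc 3: start y=0.000, vy=14.655 → t=2.991, apex=10.958, x_land=103.931, impact vy=-14.655
  bounce: vy ← 0.86·14.655 = 12.604
Arc 4: start y=0.000, vy=12.604 → t=2.572, apex=8.105, x_land=131.170, impact vy=-12.604
  bounce: vy ← 0.86·12.604 = 10.839
Arc 5: start y=0.000, vy=10.839 → t=2.212, apex=5.994, x_land=154.596, impact vy=-10.839
  bounce: vy ← 0.86·10.839 = 9.322
Arc 6: start y=0.000, vy=9.322 → t=1.902, apex=4.433, x_land=174.742, impact vy=-9.322
  bounce: vy ← 0.86·9.322 = 8.017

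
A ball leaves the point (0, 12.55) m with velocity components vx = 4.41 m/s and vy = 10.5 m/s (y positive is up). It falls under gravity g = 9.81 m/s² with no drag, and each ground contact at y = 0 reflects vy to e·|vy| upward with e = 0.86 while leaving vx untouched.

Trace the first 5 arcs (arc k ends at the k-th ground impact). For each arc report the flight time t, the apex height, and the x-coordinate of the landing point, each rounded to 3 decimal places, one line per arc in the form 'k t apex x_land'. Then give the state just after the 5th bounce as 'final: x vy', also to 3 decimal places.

Arc 1: start y=12.550, vy=10.500 → t=2.995, apex=18.169, x_land=13.208, impact vy=-18.881
  bounce: vy ← 0.86·18.881 = 16.237
Arc 2: start y=0.000, vy=16.237 → t=3.310, apex=13.438, x_land=27.807, impact vy=-16.237
  bounce: vy ← 0.86·16.237 = 13.964
Arc 3: start y=0.000, vy=13.964 → t=2.847, apex=9.939, x_land=40.362, impact vy=-13.964
  bounce: vy ← 0.86·13.964 = 12.009
Arc 4: start y=0.000, vy=12.009 → t=2.448, apex=7.351, x_land=51.159, impact vy=-12.009
  bounce: vy ← 0.86·12.009 = 10.328
Arc 5: start y=0.000, vy=10.328 → t=2.106, apex=5.437, x_land=60.444, impact vy=-10.328
  bounce: vy ← 0.86·10.328 = 8.882

1 2.995 18.169 13.208
2 3.310 13.438 27.807
3 2.847 9.939 40.362
4 2.448 7.351 51.159
5 2.106 5.437 60.444
final: 60.444 8.882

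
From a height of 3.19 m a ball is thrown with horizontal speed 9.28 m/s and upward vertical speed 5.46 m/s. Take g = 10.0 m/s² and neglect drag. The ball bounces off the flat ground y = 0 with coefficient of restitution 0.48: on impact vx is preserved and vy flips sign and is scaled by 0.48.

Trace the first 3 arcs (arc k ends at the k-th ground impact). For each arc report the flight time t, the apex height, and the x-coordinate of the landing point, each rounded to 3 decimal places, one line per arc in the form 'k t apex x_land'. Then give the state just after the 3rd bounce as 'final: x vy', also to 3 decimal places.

1 1.514 4.681 14.046
2 0.929 1.078 22.665
3 0.446 0.248 26.802
final: 26.802 1.070

Arc 1: start y=3.190, vy=5.460 → t=1.514, apex=4.681, x_land=14.046, impact vy=-9.675
  bounce: vy ← 0.48·9.675 = 4.644
Arc 2: start y=0.000, vy=4.644 → t=0.929, apex=1.078, x_land=22.665, impact vy=-4.644
  bounce: vy ← 0.48·4.644 = 2.229
Arc 3: start y=0.000, vy=2.229 → t=0.446, apex=0.248, x_land=26.802, impact vy=-2.229
  bounce: vy ← 0.48·2.229 = 1.070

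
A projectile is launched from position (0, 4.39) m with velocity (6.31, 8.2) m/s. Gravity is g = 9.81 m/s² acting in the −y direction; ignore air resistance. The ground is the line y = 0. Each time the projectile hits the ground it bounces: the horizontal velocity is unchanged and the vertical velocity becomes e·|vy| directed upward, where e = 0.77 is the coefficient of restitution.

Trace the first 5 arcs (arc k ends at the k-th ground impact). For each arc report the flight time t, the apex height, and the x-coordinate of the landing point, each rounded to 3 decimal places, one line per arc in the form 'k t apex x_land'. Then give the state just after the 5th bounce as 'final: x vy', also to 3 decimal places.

1 2.098 7.817 13.240
2 1.944 4.635 25.508
3 1.497 2.748 34.954
4 1.153 1.629 42.227
5 0.888 0.966 47.827
final: 47.827 3.352

Arc 1: start y=4.390, vy=8.200 → t=2.098, apex=7.817, x_land=13.240, impact vy=-12.384
  bounce: vy ← 0.77·12.384 = 9.536
Arc 2: start y=0.000, vy=9.536 → t=1.944, apex=4.635, x_land=25.508, impact vy=-9.536
  bounce: vy ← 0.77·9.536 = 7.343
Arc 3: start y=0.000, vy=7.343 → t=1.497, apex=2.748, x_land=34.954, impact vy=-7.343
  bounce: vy ← 0.77·7.343 = 5.654
Arc 4: start y=0.000, vy=5.654 → t=1.153, apex=1.629, x_land=42.227, impact vy=-5.654
  bounce: vy ← 0.77·5.654 = 4.353
Arc 5: start y=0.000, vy=4.353 → t=0.888, apex=0.966, x_land=47.827, impact vy=-4.353
  bounce: vy ← 0.77·4.353 = 3.352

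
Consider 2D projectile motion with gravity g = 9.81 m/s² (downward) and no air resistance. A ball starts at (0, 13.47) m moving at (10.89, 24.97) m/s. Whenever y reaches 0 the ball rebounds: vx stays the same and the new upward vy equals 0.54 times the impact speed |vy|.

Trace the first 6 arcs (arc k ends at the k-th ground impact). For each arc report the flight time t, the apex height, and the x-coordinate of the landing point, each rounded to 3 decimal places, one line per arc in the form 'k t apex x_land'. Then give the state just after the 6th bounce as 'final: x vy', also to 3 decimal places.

Arc 1: start y=13.470, vy=24.970 → t=5.583, apex=45.249, x_land=60.795, impact vy=-29.796
  bounce: vy ← 0.54·29.796 = 16.090
Arc 2: start y=0.000, vy=16.090 → t=3.280, apex=13.195, x_land=96.517, impact vy=-16.090
  bounce: vy ← 0.54·16.090 = 8.688
Arc 3: start y=0.000, vy=8.688 → t=1.771, apex=3.848, x_land=115.807, impact vy=-8.688
  bounce: vy ← 0.54·8.688 = 4.692
Arc 4: start y=0.000, vy=4.692 → t=0.957, apex=1.122, x_land=126.223, impact vy=-4.692
  bounce: vy ← 0.54·4.692 = 2.534
Arc 5: start y=0.000, vy=2.534 → t=0.517, apex=0.327, x_land=131.848, impact vy=-2.534
  bounce: vy ← 0.54·2.534 = 1.368
Arc 6: start y=0.000, vy=1.368 → t=0.279, apex=0.095, x_land=134.886, impact vy=-1.368
  bounce: vy ← 0.54·1.368 = 0.739

1 5.583 45.249 60.795
2 3.280 13.195 96.517
3 1.771 3.848 115.807
4 0.957 1.122 126.223
5 0.517 0.327 131.848
6 0.279 0.095 134.886
final: 134.886 0.739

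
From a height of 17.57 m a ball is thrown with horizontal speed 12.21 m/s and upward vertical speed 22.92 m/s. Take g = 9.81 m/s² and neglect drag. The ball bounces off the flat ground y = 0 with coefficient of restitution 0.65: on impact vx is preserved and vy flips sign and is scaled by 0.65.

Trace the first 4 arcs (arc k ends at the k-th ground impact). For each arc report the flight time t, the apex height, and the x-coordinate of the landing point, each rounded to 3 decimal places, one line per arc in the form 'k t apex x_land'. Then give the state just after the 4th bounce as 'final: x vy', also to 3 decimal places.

1 5.343 44.345 65.240
2 3.909 18.736 112.967
3 2.541 7.916 143.989
4 1.651 3.344 164.154
final: 164.154 5.265

Arc 1: start y=17.570, vy=22.920 → t=5.343, apex=44.345, x_land=65.240, impact vy=-29.497
  bounce: vy ← 0.65·29.497 = 19.173
Arc 2: start y=0.000, vy=19.173 → t=3.909, apex=18.736, x_land=112.967, impact vy=-19.173
  bounce: vy ← 0.65·19.173 = 12.462
Arc 3: start y=0.000, vy=12.462 → t=2.541, apex=7.916, x_land=143.989, impact vy=-12.462
  bounce: vy ← 0.65·12.462 = 8.101
Arc 4: start y=0.000, vy=8.101 → t=1.651, apex=3.344, x_land=164.154, impact vy=-8.101
  bounce: vy ← 0.65·8.101 = 5.265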